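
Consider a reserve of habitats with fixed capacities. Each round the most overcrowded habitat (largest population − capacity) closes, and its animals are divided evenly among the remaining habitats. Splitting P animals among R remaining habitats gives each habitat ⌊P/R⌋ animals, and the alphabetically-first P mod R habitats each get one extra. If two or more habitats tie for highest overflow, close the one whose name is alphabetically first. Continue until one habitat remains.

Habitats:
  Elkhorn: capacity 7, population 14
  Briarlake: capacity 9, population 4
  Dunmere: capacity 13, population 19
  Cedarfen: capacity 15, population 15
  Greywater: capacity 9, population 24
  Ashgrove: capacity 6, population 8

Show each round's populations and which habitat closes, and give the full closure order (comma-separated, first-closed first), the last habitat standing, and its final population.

Closure order: Greywater, Dunmere, Elkhorn, Ashgrove, Cedarfen
Last habitat: Briarlake with 84 animals

Round 1: Ashgrove=8 Briarlake=4 Cedarfen=15 Dunmere=19 Elkhorn=14 Greywater=24 → close Greywater (overflow 15)
  24÷5 = 4 each, +1 to first 4
Round 2: Ashgrove=13 Briarlake=9 Cedarfen=20 Dunmere=24 Elkhorn=18 → close Dunmere (overflow 11)
  24÷4 = 6 each, +1 to first 0
Round 3: Ashgrove=19 Briarlake=15 Cedarfen=26 Elkhorn=24 → close Elkhorn (overflow 17)
  24÷3 = 8 each, +1 to first 0
Round 4: Ashgrove=27 Briarlake=23 Cedarfen=34 → close Ashgrove (overflow 21)
  27÷2 = 13 each, +1 to first 1
Round 5: Briarlake=37 Cedarfen=47 → close Cedarfen (overflow 32)
  47÷1 = 47 each, +1 to first 0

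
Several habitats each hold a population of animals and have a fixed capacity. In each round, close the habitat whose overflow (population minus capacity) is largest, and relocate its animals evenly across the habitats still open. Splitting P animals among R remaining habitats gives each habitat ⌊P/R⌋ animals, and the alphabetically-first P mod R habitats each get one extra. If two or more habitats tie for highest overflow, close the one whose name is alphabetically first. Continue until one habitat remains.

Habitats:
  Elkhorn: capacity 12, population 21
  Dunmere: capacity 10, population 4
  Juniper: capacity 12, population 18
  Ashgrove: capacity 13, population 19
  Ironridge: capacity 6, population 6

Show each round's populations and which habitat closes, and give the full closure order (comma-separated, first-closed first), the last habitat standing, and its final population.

Round 1: Ashgrove=19 Dunmere=4 Elkhorn=21 Ironridge=6 Juniper=18 → close Elkhorn (overflow 9)
  21÷4 = 5 each, +1 to first 1
Round 2: Ashgrove=25 Dunmere=9 Ironridge=11 Juniper=23 → close Ashgrove (overflow 12)
  25÷3 = 8 each, +1 to first 1
Round 3: Dunmere=18 Ironridge=19 Juniper=31 → close Juniper (overflow 19)
  31÷2 = 15 each, +1 to first 1
Round 4: Dunmere=34 Ironridge=34 → close Ironridge (overflow 28)
  34÷1 = 34 each, +1 to first 0

Closure order: Elkhorn, Ashgrove, Juniper, Ironridge
Last habitat: Dunmere with 68 animals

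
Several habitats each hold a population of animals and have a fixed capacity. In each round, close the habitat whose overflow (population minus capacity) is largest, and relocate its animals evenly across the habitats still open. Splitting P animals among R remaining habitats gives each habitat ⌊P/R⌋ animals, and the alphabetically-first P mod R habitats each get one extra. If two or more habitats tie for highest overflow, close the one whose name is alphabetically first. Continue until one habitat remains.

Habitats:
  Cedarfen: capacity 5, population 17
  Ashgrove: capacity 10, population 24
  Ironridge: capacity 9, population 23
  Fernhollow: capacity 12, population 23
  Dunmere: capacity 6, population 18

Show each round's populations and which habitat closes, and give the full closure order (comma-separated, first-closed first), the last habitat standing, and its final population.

Round 1: Ashgrove=24 Cedarfen=17 Dunmere=18 Fernhollow=23 Ironridge=23 → close Ashgrove (overflow 14)
  24÷4 = 6 each, +1 to first 0
Round 2: Cedarfen=23 Dunmere=24 Fernhollow=29 Ironridge=29 → close Ironridge (overflow 20)
  29÷3 = 9 each, +1 to first 2
Round 3: Cedarfen=33 Dunmere=34 Fernhollow=38 → close Cedarfen (overflow 28)
  33÷2 = 16 each, +1 to first 1
Round 4: Dunmere=51 Fernhollow=54 → close Dunmere (overflow 45)
  51÷1 = 51 each, +1 to first 0

Closure order: Ashgrove, Ironridge, Cedarfen, Dunmere
Last habitat: Fernhollow with 105 animals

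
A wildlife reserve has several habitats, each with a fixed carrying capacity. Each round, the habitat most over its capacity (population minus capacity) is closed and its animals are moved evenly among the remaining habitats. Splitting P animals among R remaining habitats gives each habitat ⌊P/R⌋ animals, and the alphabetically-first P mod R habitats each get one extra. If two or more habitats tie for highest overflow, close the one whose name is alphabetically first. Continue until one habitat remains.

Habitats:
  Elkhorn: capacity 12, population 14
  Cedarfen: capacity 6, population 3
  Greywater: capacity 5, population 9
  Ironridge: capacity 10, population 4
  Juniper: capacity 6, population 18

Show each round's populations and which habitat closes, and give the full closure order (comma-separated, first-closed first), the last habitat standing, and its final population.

Closure order: Juniper, Greywater, Elkhorn, Cedarfen
Last habitat: Ironridge with 48 animals

Round 1: Cedarfen=3 Elkhorn=14 Greywater=9 Ironridge=4 Juniper=18 → close Juniper (overflow 12)
  18÷4 = 4 each, +1 to first 2
Round 2: Cedarfen=8 Elkhorn=19 Greywater=13 Ironridge=8 → close Greywater (overflow 8)
  13÷3 = 4 each, +1 to first 1
Round 3: Cedarfen=13 Elkhorn=23 Ironridge=12 → close Elkhorn (overflow 11)
  23÷2 = 11 each, +1 to first 1
Round 4: Cedarfen=25 Ironridge=23 → close Cedarfen (overflow 19)
  25÷1 = 25 each, +1 to first 0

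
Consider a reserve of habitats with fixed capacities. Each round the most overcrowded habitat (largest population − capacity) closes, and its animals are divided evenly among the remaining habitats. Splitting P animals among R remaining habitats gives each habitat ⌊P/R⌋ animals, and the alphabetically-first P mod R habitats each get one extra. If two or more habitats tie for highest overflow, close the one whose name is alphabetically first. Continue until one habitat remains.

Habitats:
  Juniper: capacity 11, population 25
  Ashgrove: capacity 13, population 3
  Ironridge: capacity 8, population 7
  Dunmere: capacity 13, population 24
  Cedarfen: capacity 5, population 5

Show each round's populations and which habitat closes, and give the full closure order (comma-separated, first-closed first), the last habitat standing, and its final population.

Round 1: Ashgrove=3 Cedarfen=5 Dunmere=24 Ironridge=7 Juniper=25 → close Juniper (overflow 14)
  25÷4 = 6 each, +1 to first 1
Round 2: Ashgrove=10 Cedarfen=11 Dunmere=30 Ironridge=13 → close Dunmere (overflow 17)
  30÷3 = 10 each, +1 to first 0
Round 3: Ashgrove=20 Cedarfen=21 Ironridge=23 → close Cedarfen (overflow 16)
  21÷2 = 10 each, +1 to first 1
Round 4: Ashgrove=31 Ironridge=33 → close Ironridge (overflow 25)
  33÷1 = 33 each, +1 to first 0

Closure order: Juniper, Dunmere, Cedarfen, Ironridge
Last habitat: Ashgrove with 64 animals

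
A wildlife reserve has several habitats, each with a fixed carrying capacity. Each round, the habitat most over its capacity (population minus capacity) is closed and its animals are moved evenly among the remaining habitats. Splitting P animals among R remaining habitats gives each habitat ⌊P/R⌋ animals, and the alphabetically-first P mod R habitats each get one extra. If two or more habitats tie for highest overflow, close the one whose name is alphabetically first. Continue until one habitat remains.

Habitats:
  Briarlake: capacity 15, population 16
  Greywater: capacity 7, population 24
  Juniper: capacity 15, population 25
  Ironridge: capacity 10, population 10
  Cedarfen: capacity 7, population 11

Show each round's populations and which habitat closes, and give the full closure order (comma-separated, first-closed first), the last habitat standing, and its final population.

Closure order: Greywater, Juniper, Cedarfen, Briarlake
Last habitat: Ironridge with 86 animals

Round 1: Briarlake=16 Cedarfen=11 Greywater=24 Ironridge=10 Juniper=25 → close Greywater (overflow 17)
  24÷4 = 6 each, +1 to first 0
Round 2: Briarlake=22 Cedarfen=17 Ironridge=16 Juniper=31 → close Juniper (overflow 16)
  31÷3 = 10 each, +1 to first 1
Round 3: Briarlake=33 Cedarfen=27 Ironridge=26 → close Cedarfen (overflow 20)
  27÷2 = 13 each, +1 to first 1
Round 4: Briarlake=47 Ironridge=39 → close Briarlake (overflow 32)
  47÷1 = 47 each, +1 to first 0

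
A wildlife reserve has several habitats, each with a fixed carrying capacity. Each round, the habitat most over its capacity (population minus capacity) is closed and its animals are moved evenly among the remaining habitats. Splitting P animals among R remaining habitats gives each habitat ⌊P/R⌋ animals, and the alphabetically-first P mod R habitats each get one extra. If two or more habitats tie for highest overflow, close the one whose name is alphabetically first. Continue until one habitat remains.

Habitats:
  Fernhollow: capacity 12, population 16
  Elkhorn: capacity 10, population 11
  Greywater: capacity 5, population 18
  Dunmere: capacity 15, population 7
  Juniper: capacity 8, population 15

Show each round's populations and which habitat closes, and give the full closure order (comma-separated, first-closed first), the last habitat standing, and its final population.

Closure order: Greywater, Juniper, Fernhollow, Elkhorn
Last habitat: Dunmere with 67 animals

Round 1: Dunmere=7 Elkhorn=11 Fernhollow=16 Greywater=18 Juniper=15 → close Greywater (overflow 13)
  18÷4 = 4 each, +1 to first 2
Round 2: Dunmere=12 Elkhorn=16 Fernhollow=20 Juniper=19 → close Juniper (overflow 11)
  19÷3 = 6 each, +1 to first 1
Round 3: Dunmere=19 Elkhorn=22 Fernhollow=26 → close Fernhollow (overflow 14)
  26÷2 = 13 each, +1 to first 0
Round 4: Dunmere=32 Elkhorn=35 → close Elkhorn (overflow 25)
  35÷1 = 35 each, +1 to first 0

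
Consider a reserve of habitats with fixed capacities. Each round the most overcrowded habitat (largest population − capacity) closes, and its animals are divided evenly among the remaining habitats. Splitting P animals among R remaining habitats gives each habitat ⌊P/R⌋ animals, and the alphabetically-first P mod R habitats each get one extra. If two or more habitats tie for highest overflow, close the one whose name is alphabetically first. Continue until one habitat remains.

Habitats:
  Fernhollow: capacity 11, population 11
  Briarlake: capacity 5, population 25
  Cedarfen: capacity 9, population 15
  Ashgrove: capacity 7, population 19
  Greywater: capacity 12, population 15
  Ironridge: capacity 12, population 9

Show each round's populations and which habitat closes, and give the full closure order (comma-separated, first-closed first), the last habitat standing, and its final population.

Round 1: Ashgrove=19 Briarlake=25 Cedarfen=15 Fernhollow=11 Greywater=15 Ironridge=9 → close Briarlake (overflow 20)
  25÷5 = 5 each, +1 to first 0
Round 2: Ashgrove=24 Cedarfen=20 Fernhollow=16 Greywater=20 Ironridge=14 → close Ashgrove (overflow 17)
  24÷4 = 6 each, +1 to first 0
Round 3: Cedarfen=26 Fernhollow=22 Greywater=26 Ironridge=20 → close Cedarfen (overflow 17)
  26÷3 = 8 each, +1 to first 2
Round 4: Fernhollow=31 Greywater=35 Ironridge=28 → close Greywater (overflow 23)
  35÷2 = 17 each, +1 to first 1
Round 5: Fernhollow=49 Ironridge=45 → close Fernhollow (overflow 38)
  49÷1 = 49 each, +1 to first 0

Closure order: Briarlake, Ashgrove, Cedarfen, Greywater, Fernhollow
Last habitat: Ironridge with 94 animals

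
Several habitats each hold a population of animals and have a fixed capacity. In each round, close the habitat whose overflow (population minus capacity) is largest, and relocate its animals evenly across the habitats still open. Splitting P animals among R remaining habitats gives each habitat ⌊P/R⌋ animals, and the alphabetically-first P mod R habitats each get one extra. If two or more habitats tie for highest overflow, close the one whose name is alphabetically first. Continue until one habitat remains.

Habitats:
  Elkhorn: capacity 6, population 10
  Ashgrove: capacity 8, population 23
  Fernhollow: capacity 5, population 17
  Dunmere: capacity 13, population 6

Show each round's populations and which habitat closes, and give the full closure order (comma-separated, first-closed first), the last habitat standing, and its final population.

Round 1: Ashgrove=23 Dunmere=6 Elkhorn=10 Fernhollow=17 → close Ashgrove (overflow 15)
  23÷3 = 7 each, +1 to first 2
Round 2: Dunmere=14 Elkhorn=18 Fernhollow=24 → close Fernhollow (overflow 19)
  24÷2 = 12 each, +1 to first 0
Round 3: Dunmere=26 Elkhorn=30 → close Elkhorn (overflow 24)
  30÷1 = 30 each, +1 to first 0

Closure order: Ashgrove, Fernhollow, Elkhorn
Last habitat: Dunmere with 56 animals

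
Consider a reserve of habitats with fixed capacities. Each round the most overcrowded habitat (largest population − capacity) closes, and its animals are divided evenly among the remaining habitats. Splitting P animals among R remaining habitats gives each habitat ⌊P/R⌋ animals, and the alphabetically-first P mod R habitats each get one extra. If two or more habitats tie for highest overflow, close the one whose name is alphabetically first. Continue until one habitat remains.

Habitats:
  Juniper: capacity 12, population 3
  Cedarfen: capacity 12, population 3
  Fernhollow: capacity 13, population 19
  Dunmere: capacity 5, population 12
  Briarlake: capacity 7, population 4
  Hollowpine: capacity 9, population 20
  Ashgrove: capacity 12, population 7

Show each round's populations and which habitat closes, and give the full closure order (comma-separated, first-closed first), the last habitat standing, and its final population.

Round 1: Ashgrove=7 Briarlake=4 Cedarfen=3 Dunmere=12 Fernhollow=19 Hollowpine=20 Juniper=3 → close Hollowpine (overflow 11)
  20÷6 = 3 each, +1 to first 2
Round 2: Ashgrove=11 Briarlake=8 Cedarfen=6 Dunmere=15 Fernhollow=22 Juniper=6 → close Dunmere (overflow 10)
  15÷5 = 3 each, +1 to first 0
Round 3: Ashgrove=14 Briarlake=11 Cedarfen=9 Fernhollow=25 Juniper=9 → close Fernhollow (overflow 12)
  25÷4 = 6 each, +1 to first 1
Round 4: Ashgrove=21 Briarlake=17 Cedarfen=15 Juniper=15 → close Briarlake (overflow 10)
  17÷3 = 5 each, +1 to first 2
Round 5: Ashgrove=27 Cedarfen=21 Juniper=20 → close Ashgrove (overflow 15)
  27÷2 = 13 each, +1 to first 1
Round 6: Cedarfen=35 Juniper=33 → close Cedarfen (overflow 23)
  35÷1 = 35 each, +1 to first 0

Closure order: Hollowpine, Dunmere, Fernhollow, Briarlake, Ashgrove, Cedarfen
Last habitat: Juniper with 68 animals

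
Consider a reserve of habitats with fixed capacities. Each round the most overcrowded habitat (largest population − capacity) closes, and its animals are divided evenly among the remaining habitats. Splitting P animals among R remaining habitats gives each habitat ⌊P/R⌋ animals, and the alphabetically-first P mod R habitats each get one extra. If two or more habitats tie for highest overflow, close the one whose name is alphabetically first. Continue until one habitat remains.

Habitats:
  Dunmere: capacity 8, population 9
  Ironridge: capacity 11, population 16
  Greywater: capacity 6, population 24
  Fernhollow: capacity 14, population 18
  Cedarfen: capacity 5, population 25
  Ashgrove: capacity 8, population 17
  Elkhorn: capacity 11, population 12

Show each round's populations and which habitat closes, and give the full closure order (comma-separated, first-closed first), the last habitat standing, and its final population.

Round 1: Ashgrove=17 Cedarfen=25 Dunmere=9 Elkhorn=12 Fernhollow=18 Greywater=24 Ironridge=16 → close Cedarfen (overflow 20)
  25÷6 = 4 each, +1 to first 1
Round 2: Ashgrove=22 Dunmere=13 Elkhorn=16 Fernhollow=22 Greywater=28 Ironridge=20 → close Greywater (overflow 22)
  28÷5 = 5 each, +1 to first 3
Round 3: Ashgrove=28 Dunmere=19 Elkhorn=22 Fernhollow=27 Ironridge=25 → close Ashgrove (overflow 20)
  28÷4 = 7 each, +1 to first 0
Round 4: Dunmere=26 Elkhorn=29 Fernhollow=34 Ironridge=32 → close Ironridge (overflow 21)
  32÷3 = 10 each, +1 to first 2
Round 5: Dunmere=37 Elkhorn=40 Fernhollow=44 → close Fernhollow (overflow 30)
  44÷2 = 22 each, +1 to first 0
Round 6: Dunmere=59 Elkhorn=62 → close Dunmere (overflow 51)
  59÷1 = 59 each, +1 to first 0

Closure order: Cedarfen, Greywater, Ashgrove, Ironridge, Fernhollow, Dunmere
Last habitat: Elkhorn with 121 animals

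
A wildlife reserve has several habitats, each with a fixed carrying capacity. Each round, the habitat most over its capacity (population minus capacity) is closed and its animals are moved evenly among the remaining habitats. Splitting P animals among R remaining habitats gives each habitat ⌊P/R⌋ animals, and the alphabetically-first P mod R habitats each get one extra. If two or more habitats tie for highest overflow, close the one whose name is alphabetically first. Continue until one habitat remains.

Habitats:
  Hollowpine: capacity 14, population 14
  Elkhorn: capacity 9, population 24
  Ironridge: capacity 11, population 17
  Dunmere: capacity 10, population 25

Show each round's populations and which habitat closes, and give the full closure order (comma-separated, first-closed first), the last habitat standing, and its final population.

Closure order: Dunmere, Elkhorn, Ironridge
Last habitat: Hollowpine with 80 animals

Round 1: Dunmere=25 Elkhorn=24 Hollowpine=14 Ironridge=17 → close Dunmere (overflow 15)
  25÷3 = 8 each, +1 to first 1
Round 2: Elkhorn=33 Hollowpine=22 Ironridge=25 → close Elkhorn (overflow 24)
  33÷2 = 16 each, +1 to first 1
Round 3: Hollowpine=39 Ironridge=41 → close Ironridge (overflow 30)
  41÷1 = 41 each, +1 to first 0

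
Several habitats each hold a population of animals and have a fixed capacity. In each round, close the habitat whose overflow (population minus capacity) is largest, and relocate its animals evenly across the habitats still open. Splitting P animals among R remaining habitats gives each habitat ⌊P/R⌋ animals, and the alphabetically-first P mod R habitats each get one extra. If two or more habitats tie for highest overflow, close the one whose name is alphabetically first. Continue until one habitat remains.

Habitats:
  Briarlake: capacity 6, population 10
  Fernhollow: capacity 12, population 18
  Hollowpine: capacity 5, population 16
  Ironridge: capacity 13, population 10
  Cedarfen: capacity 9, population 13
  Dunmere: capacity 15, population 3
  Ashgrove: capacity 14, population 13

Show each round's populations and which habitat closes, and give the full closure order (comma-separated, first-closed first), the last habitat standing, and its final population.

Round 1: Ashgrove=13 Briarlake=10 Cedarfen=13 Dunmere=3 Fernhollow=18 Hollowpine=16 Ironridge=10 → close Hollowpine (overflow 11)
  16÷6 = 2 each, +1 to first 4
Round 2: Ashgrove=16 Briarlake=13 Cedarfen=16 Dunmere=6 Fernhollow=20 Ironridge=12 → close Fernhollow (overflow 8)
  20÷5 = 4 each, +1 to first 0
Round 3: Ashgrove=20 Briarlake=17 Cedarfen=20 Dunmere=10 Ironridge=16 → close Briarlake (overflow 11)
  17÷4 = 4 each, +1 to first 1
Round 4: Ashgrove=25 Cedarfen=24 Dunmere=14 Ironridge=20 → close Cedarfen (overflow 15)
  24÷3 = 8 each, +1 to first 0
Round 5: Ashgrove=33 Dunmere=22 Ironridge=28 → close Ashgrove (overflow 19)
  33÷2 = 16 each, +1 to first 1
Round 6: Dunmere=39 Ironridge=44 → close Ironridge (overflow 31)
  44÷1 = 44 each, +1 to first 0

Closure order: Hollowpine, Fernhollow, Briarlake, Cedarfen, Ashgrove, Ironridge
Last habitat: Dunmere with 83 animals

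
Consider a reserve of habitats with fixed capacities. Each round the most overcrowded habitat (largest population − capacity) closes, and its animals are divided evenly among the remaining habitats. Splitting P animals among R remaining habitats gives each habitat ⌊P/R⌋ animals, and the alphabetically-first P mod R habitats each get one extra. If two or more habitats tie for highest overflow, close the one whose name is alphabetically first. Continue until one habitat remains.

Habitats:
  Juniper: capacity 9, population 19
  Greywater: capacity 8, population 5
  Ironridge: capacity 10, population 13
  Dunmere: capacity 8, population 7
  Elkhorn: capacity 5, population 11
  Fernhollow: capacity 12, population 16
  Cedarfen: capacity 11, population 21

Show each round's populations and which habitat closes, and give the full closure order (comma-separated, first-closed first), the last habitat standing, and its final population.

Round 1: Cedarfen=21 Dunmere=7 Elkhorn=11 Fernhollow=16 Greywater=5 Ironridge=13 Juniper=19 → close Cedarfen (overflow 10)
  21÷6 = 3 each, +1 to first 3
Round 2: Dunmere=11 Elkhorn=15 Fernhollow=20 Greywater=8 Ironridge=16 Juniper=22 → close Juniper (overflow 13)
  22÷5 = 4 each, +1 to first 2
Round 3: Dunmere=16 Elkhorn=20 Fernhollow=24 Greywater=12 Ironridge=20 → close Elkhorn (overflow 15)
  20÷4 = 5 each, +1 to first 0
Round 4: Dunmere=21 Fernhollow=29 Greywater=17 Ironridge=25 → close Fernhollow (overflow 17)
  29÷3 = 9 each, +1 to first 2
Round 5: Dunmere=31 Greywater=27 Ironridge=34 → close Ironridge (overflow 24)
  34÷2 = 17 each, +1 to first 0
Round 6: Dunmere=48 Greywater=44 → close Dunmere (overflow 40)
  48÷1 = 48 each, +1 to first 0

Closure order: Cedarfen, Juniper, Elkhorn, Fernhollow, Ironridge, Dunmere
Last habitat: Greywater with 92 animals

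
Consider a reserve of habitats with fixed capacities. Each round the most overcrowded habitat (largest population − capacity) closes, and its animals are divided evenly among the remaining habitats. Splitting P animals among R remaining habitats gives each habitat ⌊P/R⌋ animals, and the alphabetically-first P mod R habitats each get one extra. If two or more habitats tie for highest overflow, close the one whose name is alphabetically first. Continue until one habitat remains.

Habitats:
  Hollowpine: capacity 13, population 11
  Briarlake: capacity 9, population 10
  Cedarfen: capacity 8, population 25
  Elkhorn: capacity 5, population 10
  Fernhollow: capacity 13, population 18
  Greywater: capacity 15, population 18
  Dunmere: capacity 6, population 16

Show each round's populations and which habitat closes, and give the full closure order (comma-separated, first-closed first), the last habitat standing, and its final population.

Round 1: Briarlake=10 Cedarfen=25 Dunmere=16 Elkhorn=10 Fernhollow=18 Greywater=18 Hollowpine=11 → close Cedarfen (overflow 17)
  25÷6 = 4 each, +1 to first 1
Round 2: Briarlake=15 Dunmere=20 Elkhorn=14 Fernhollow=22 Greywater=22 Hollowpine=15 → close Dunmere (overflow 14)
  20÷5 = 4 each, +1 to first 0
Round 3: Briarlake=19 Elkhorn=18 Fernhollow=26 Greywater=26 Hollowpine=19 → close Elkhorn (overflow 13)
  18÷4 = 4 each, +1 to first 2
Round 4: Briarlake=24 Fernhollow=31 Greywater=30 Hollowpine=23 → close Fernhollow (overflow 18)
  31÷3 = 10 each, +1 to first 1
Round 5: Briarlake=35 Greywater=40 Hollowpine=33 → close Briarlake (overflow 26)
  35÷2 = 17 each, +1 to first 1
Round 6: Greywater=58 Hollowpine=50 → close Greywater (overflow 43)
  58÷1 = 58 each, +1 to first 0

Closure order: Cedarfen, Dunmere, Elkhorn, Fernhollow, Briarlake, Greywater
Last habitat: Hollowpine with 108 animals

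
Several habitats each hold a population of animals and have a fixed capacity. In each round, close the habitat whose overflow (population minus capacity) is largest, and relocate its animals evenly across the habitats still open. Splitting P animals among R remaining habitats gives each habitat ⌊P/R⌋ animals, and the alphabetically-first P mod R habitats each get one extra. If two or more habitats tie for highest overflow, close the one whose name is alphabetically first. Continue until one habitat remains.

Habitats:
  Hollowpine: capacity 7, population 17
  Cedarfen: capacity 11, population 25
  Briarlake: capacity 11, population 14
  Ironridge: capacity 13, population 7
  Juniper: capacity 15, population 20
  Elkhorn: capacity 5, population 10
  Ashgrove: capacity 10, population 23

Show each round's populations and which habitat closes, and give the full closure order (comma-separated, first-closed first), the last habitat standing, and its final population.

Closure order: Cedarfen, Ashgrove, Hollowpine, Elkhorn, Briarlake, Juniper
Last habitat: Ironridge with 116 animals

Round 1: Ashgrove=23 Briarlake=14 Cedarfen=25 Elkhorn=10 Hollowpine=17 Ironridge=7 Juniper=20 → close Cedarfen (overflow 14)
  25÷6 = 4 each, +1 to first 1
Round 2: Ashgrove=28 Briarlake=18 Elkhorn=14 Hollowpine=21 Ironridge=11 Juniper=24 → close Ashgrove (overflow 18)
  28÷5 = 5 each, +1 to first 3
Round 3: Briarlake=24 Elkhorn=20 Hollowpine=27 Ironridge=16 Juniper=29 → close Hollowpine (overflow 20)
  27÷4 = 6 each, +1 to first 3
Round 4: Briarlake=31 Elkhorn=27 Ironridge=23 Juniper=35 → close Elkhorn (overflow 22)
  27÷3 = 9 each, +1 to first 0
Round 5: Briarlake=40 Ironridge=32 Juniper=44 → close Briarlake (overflow 29)
  40÷2 = 20 each, +1 to first 0
Round 6: Ironridge=52 Juniper=64 → close Juniper (overflow 49)
  64÷1 = 64 each, +1 to first 0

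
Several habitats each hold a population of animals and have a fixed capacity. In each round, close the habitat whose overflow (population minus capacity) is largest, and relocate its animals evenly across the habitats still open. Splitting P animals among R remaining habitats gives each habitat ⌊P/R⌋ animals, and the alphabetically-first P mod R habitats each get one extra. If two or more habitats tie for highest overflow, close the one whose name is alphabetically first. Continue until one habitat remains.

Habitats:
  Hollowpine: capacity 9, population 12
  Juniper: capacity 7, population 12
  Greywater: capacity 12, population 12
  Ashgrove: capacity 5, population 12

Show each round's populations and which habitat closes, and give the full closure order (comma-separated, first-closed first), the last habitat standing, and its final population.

Round 1: Ashgrove=12 Greywater=12 Hollowpine=12 Juniper=12 → close Ashgrove (overflow 7)
  12÷3 = 4 each, +1 to first 0
Round 2: Greywater=16 Hollowpine=16 Juniper=16 → close Juniper (overflow 9)
  16÷2 = 8 each, +1 to first 0
Round 3: Greywater=24 Hollowpine=24 → close Hollowpine (overflow 15)
  24÷1 = 24 each, +1 to first 0

Closure order: Ashgrove, Juniper, Hollowpine
Last habitat: Greywater with 48 animals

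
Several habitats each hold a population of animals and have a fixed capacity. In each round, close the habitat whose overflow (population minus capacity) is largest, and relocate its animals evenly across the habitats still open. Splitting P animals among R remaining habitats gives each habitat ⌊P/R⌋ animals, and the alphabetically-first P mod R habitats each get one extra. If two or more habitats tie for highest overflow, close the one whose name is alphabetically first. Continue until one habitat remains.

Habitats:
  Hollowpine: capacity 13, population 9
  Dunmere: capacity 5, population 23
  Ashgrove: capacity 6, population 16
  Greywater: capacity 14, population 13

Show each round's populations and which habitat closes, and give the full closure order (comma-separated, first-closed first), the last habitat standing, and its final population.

Closure order: Dunmere, Ashgrove, Greywater
Last habitat: Hollowpine with 61 animals

Round 1: Ashgrove=16 Dunmere=23 Greywater=13 Hollowpine=9 → close Dunmere (overflow 18)
  23÷3 = 7 each, +1 to first 2
Round 2: Ashgrove=24 Greywater=21 Hollowpine=16 → close Ashgrove (overflow 18)
  24÷2 = 12 each, +1 to first 0
Round 3: Greywater=33 Hollowpine=28 → close Greywater (overflow 19)
  33÷1 = 33 each, +1 to first 0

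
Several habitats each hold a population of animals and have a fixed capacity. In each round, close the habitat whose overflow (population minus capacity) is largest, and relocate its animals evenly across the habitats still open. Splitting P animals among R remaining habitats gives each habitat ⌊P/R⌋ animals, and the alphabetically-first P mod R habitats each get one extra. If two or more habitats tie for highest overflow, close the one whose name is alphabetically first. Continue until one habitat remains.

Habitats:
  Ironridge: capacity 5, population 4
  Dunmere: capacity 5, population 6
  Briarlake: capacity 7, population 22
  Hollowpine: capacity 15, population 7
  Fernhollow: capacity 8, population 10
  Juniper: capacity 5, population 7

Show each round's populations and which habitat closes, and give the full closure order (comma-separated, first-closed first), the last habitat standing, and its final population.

Round 1: Briarlake=22 Dunmere=6 Fernhollow=10 Hollowpine=7 Ironridge=4 Juniper=7 → close Briarlake (overflow 15)
  22÷5 = 4 each, +1 to first 2
Round 2: Dunmere=11 Fernhollow=15 Hollowpine=11 Ironridge=8 Juniper=11 → close Fernhollow (overflow 7)
  15÷4 = 3 each, +1 to first 3
Round 3: Dunmere=15 Hollowpine=15 Ironridge=12 Juniper=14 → close Dunmere (overflow 10)
  15÷3 = 5 each, +1 to first 0
Round 4: Hollowpine=20 Ironridge=17 Juniper=19 → close Juniper (overflow 14)
  19÷2 = 9 each, +1 to first 1
Round 5: Hollowpine=30 Ironridge=26 → close Ironridge (overflow 21)
  26÷1 = 26 each, +1 to first 0

Closure order: Briarlake, Fernhollow, Dunmere, Juniper, Ironridge
Last habitat: Hollowpine with 56 animals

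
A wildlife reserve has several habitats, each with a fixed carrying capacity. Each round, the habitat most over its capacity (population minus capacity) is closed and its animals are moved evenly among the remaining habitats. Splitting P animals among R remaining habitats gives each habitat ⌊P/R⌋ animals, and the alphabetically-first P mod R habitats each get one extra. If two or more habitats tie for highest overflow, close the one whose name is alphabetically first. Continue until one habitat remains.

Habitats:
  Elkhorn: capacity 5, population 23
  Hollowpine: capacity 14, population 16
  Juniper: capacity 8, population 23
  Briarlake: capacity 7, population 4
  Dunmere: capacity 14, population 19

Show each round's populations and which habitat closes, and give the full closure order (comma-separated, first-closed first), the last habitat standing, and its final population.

Round 1: Briarlake=4 Dunmere=19 Elkhorn=23 Hollowpine=16 Juniper=23 → close Elkhorn (overflow 18)
  23÷4 = 5 each, +1 to first 3
Round 2: Briarlake=10 Dunmere=25 Hollowpine=22 Juniper=28 → close Juniper (overflow 20)
  28÷3 = 9 each, +1 to first 1
Round 3: Briarlake=20 Dunmere=34 Hollowpine=31 → close Dunmere (overflow 20)
  34÷2 = 17 each, +1 to first 0
Round 4: Briarlake=37 Hollowpine=48 → close Hollowpine (overflow 34)
  48÷1 = 48 each, +1 to first 0

Closure order: Elkhorn, Juniper, Dunmere, Hollowpine
Last habitat: Briarlake with 85 animals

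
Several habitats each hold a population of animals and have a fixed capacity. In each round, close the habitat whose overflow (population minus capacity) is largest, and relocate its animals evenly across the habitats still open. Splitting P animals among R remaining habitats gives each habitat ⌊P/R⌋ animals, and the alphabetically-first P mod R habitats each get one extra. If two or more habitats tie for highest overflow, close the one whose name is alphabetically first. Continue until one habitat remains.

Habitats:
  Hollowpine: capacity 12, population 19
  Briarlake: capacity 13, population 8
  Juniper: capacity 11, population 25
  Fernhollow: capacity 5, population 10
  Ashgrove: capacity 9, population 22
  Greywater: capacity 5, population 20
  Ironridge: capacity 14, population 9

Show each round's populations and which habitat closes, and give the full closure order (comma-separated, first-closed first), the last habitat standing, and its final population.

Closure order: Greywater, Ashgrove, Juniper, Hollowpine, Fernhollow, Briarlake
Last habitat: Ironridge with 113 animals

Round 1: Ashgrove=22 Briarlake=8 Fernhollow=10 Greywater=20 Hollowpine=19 Ironridge=9 Juniper=25 → close Greywater (overflow 15)
  20÷6 = 3 each, +1 to first 2
Round 2: Ashgrove=26 Briarlake=12 Fernhollow=13 Hollowpine=22 Ironridge=12 Juniper=28 → close Ashgrove (overflow 17)
  26÷5 = 5 each, +1 to first 1
Round 3: Briarlake=18 Fernhollow=18 Hollowpine=27 Ironridge=17 Juniper=33 → close Juniper (overflow 22)
  33÷4 = 8 each, +1 to first 1
Round 4: Briarlake=27 Fernhollow=26 Hollowpine=35 Ironridge=25 → close Hollowpine (overflow 23)
  35÷3 = 11 each, +1 to first 2
Round 5: Briarlake=39 Fernhollow=38 Ironridge=36 → close Fernhollow (overflow 33)
  38÷2 = 19 each, +1 to first 0
Round 6: Briarlake=58 Ironridge=55 → close Briarlake (overflow 45)
  58÷1 = 58 each, +1 to first 0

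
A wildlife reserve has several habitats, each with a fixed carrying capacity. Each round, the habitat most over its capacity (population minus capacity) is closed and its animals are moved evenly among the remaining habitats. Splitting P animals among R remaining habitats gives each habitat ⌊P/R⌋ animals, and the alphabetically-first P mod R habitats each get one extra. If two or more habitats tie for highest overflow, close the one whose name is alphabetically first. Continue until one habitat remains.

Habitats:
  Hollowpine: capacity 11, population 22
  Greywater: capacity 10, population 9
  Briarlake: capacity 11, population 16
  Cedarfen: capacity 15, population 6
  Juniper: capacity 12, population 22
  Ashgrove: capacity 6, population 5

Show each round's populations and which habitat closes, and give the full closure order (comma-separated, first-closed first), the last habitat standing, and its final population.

Closure order: Hollowpine, Juniper, Briarlake, Ashgrove, Greywater
Last habitat: Cedarfen with 80 animals

Round 1: Ashgrove=5 Briarlake=16 Cedarfen=6 Greywater=9 Hollowpine=22 Juniper=22 → close Hollowpine (overflow 11)
  22÷5 = 4 each, +1 to first 2
Round 2: Ashgrove=10 Briarlake=21 Cedarfen=10 Greywater=13 Juniper=26 → close Juniper (overflow 14)
  26÷4 = 6 each, +1 to first 2
Round 3: Ashgrove=17 Briarlake=28 Cedarfen=16 Greywater=19 → close Briarlake (overflow 17)
  28÷3 = 9 each, +1 to first 1
Round 4: Ashgrove=27 Cedarfen=25 Greywater=28 → close Ashgrove (overflow 21)
  27÷2 = 13 each, +1 to first 1
Round 5: Cedarfen=39 Greywater=41 → close Greywater (overflow 31)
  41÷1 = 41 each, +1 to first 0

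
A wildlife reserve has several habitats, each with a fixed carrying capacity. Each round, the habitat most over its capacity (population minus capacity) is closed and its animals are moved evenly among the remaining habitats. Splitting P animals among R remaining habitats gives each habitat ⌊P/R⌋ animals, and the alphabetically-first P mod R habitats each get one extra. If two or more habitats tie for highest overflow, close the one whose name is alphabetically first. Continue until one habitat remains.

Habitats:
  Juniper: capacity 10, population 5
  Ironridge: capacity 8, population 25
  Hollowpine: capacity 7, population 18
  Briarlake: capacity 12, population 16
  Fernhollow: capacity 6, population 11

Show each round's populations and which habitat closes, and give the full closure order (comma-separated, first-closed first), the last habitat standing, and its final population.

Closure order: Ironridge, Hollowpine, Briarlake, Fernhollow
Last habitat: Juniper with 75 animals

Round 1: Briarlake=16 Fernhollow=11 Hollowpine=18 Ironridge=25 Juniper=5 → close Ironridge (overflow 17)
  25÷4 = 6 each, +1 to first 1
Round 2: Briarlake=23 Fernhollow=17 Hollowpine=24 Juniper=11 → close Hollowpine (overflow 17)
  24÷3 = 8 each, +1 to first 0
Round 3: Briarlake=31 Fernhollow=25 Juniper=19 → close Briarlake (overflow 19)
  31÷2 = 15 each, +1 to first 1
Round 4: Fernhollow=41 Juniper=34 → close Fernhollow (overflow 35)
  41÷1 = 41 each, +1 to first 0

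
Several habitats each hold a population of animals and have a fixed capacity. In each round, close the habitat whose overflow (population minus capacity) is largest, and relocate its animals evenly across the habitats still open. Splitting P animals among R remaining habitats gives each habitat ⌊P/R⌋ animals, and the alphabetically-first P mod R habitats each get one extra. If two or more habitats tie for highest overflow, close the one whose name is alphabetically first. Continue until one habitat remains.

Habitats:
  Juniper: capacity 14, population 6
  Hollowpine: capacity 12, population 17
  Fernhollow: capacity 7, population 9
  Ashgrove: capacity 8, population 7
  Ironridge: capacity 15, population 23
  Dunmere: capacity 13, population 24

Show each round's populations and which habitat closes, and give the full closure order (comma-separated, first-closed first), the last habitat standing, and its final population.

Round 1: Ashgrove=7 Dunmere=24 Fernhollow=9 Hollowpine=17 Ironridge=23 Juniper=6 → close Dunmere (overflow 11)
  24÷5 = 4 each, +1 to first 4
Round 2: Ashgrove=12 Fernhollow=14 Hollowpine=22 Ironridge=28 Juniper=10 → close Ironridge (overflow 13)
  28÷4 = 7 each, +1 to first 0
Round 3: Ashgrove=19 Fernhollow=21 Hollowpine=29 Juniper=17 → close Hollowpine (overflow 17)
  29÷3 = 9 each, +1 to first 2
Round 4: Ashgrove=29 Fernhollow=31 Juniper=26 → close Fernhollow (overflow 24)
  31÷2 = 15 each, +1 to first 1
Round 5: Ashgrove=45 Juniper=41 → close Ashgrove (overflow 37)
  45÷1 = 45 each, +1 to first 0

Closure order: Dunmere, Ironridge, Hollowpine, Fernhollow, Ashgrove
Last habitat: Juniper with 86 animals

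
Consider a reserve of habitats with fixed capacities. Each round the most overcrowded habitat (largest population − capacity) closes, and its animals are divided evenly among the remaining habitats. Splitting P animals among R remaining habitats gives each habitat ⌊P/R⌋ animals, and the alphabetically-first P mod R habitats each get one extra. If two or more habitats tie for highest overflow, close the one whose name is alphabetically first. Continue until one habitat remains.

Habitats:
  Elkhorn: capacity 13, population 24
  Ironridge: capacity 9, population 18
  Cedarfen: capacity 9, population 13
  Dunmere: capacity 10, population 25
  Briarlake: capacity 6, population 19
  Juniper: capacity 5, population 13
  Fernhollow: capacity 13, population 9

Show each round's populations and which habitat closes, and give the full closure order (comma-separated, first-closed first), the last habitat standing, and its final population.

Round 1: Briarlake=19 Cedarfen=13 Dunmere=25 Elkhorn=24 Fernhollow=9 Ironridge=18 Juniper=13 → close Dunmere (overflow 15)
  25÷6 = 4 each, +1 to first 1
Round 2: Briarlake=24 Cedarfen=17 Elkhorn=28 Fernhollow=13 Ironridge=22 Juniper=17 → close Briarlake (overflow 18)
  24÷5 = 4 each, +1 to first 4
Round 3: Cedarfen=22 Elkhorn=33 Fernhollow=18 Ironridge=27 Juniper=21 → close Elkhorn (overflow 20)
  33÷4 = 8 each, +1 to first 1
Round 4: Cedarfen=31 Fernhollow=26 Ironridge=35 Juniper=29 → close Ironridge (overflow 26)
  35÷3 = 11 each, +1 to first 2
Round 5: Cedarfen=43 Fernhollow=38 Juniper=40 → close Juniper (overflow 35)
  40÷2 = 20 each, +1 to first 0
Round 6: Cedarfen=63 Fernhollow=58 → close Cedarfen (overflow 54)
  63÷1 = 63 each, +1 to first 0

Closure order: Dunmere, Briarlake, Elkhorn, Ironridge, Juniper, Cedarfen
Last habitat: Fernhollow with 121 animals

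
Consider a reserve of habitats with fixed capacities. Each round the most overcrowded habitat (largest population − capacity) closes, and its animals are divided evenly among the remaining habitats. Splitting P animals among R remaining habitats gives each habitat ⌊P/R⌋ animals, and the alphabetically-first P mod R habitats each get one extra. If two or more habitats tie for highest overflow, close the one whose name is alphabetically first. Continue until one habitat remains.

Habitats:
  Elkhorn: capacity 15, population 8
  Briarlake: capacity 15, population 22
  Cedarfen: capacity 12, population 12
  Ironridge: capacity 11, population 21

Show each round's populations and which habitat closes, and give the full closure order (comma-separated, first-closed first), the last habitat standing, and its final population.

Round 1: Briarlake=22 Cedarfen=12 Elkhorn=8 Ironridge=21 → close Ironridge (overflow 10)
  21÷3 = 7 each, +1 to first 0
Round 2: Briarlake=29 Cedarfen=19 Elkhorn=15 → close Briarlake (overflow 14)
  29÷2 = 14 each, +1 to first 1
Round 3: Cedarfen=34 Elkhorn=29 → close Cedarfen (overflow 22)
  34÷1 = 34 each, +1 to first 0

Closure order: Ironridge, Briarlake, Cedarfen
Last habitat: Elkhorn with 63 animals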